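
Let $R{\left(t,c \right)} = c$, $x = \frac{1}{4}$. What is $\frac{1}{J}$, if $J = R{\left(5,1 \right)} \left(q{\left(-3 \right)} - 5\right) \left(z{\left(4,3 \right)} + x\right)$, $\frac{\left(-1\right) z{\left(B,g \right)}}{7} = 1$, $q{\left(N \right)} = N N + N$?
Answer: $- \frac{4}{27} \approx -0.14815$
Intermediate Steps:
$x = \frac{1}{4} \approx 0.25$
$q{\left(N \right)} = N + N^{2}$ ($q{\left(N \right)} = N^{2} + N = N + N^{2}$)
$z{\left(B,g \right)} = -7$ ($z{\left(B,g \right)} = \left(-7\right) 1 = -7$)
$J = - \frac{27}{4}$ ($J = 1 \left(- 3 \left(1 - 3\right) - 5\right) \left(-7 + \frac{1}{4}\right) = 1 \left(\left(-3\right) \left(-2\right) - 5\right) \left(- \frac{27}{4}\right) = 1 \left(6 - 5\right) \left(- \frac{27}{4}\right) = 1 \cdot 1 \left(- \frac{27}{4}\right) = 1 \left(- \frac{27}{4}\right) = - \frac{27}{4} \approx -6.75$)
$\frac{1}{J} = \frac{1}{- \frac{27}{4}} = - \frac{4}{27}$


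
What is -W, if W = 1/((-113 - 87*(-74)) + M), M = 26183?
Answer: -1/32508 ≈ -3.0762e-5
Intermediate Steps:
W = 1/32508 (W = 1/((-113 - 87*(-74)) + 26183) = 1/((-113 + 6438) + 26183) = 1/(6325 + 26183) = 1/32508 ≈ 3.0762e-5)
-W = -1*1/32508 = -1/32508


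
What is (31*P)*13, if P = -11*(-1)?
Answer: 4433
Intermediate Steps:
P = 11
(31*P)*13 = (31*11)*13 = 341*13 = 4433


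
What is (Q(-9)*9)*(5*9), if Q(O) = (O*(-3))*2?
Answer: 21870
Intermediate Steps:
Q(O) = -6*O (Q(O) = -3*O*2 = -6*O)
(Q(-9)*9)*(5*9) = (-6*(-9)*9)*(5*9) = (54*9)*45 = 486*45 = 21870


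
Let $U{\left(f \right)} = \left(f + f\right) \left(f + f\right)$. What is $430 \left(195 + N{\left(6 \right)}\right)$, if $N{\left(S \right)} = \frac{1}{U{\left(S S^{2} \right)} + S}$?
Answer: $\frac{1564892593}{18663} \approx 83850.0$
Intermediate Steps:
$U{\left(f \right)} = 4 f^{2}$ ($U{\left(f \right)} = 2 f 2 f = 4 f^{2}$)
$N{\left(S \right)} = \frac{1}{S + 4 S^{6}}$ ($N{\left(S \right)} = \frac{1}{4 \left(S S^{2}\right)^{2} + S} = \frac{1}{4 \left(S^{3}\right)^{2} + S} = \frac{1}{4 S^{6} + S} = \frac{1}{S + 4 S^{6}}$)
$430 \left(195 + N{\left(6 \right)}\right) = 430 \left(195 + \frac{1}{6 + 4 \cdot 6^{6}}\right) = 430 \left(195 + \frac{1}{6 + 4 \cdot 46656}\right) = 430 \left(195 + \frac{1}{6 + 186624}\right) = 430 \left(195 + \frac{1}{186630}\right) = 430 \cdot \frac{36392851}{186630} = \frac{1564892593}{18663}$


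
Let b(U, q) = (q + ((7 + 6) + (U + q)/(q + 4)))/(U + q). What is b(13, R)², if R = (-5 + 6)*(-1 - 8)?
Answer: 16/25 ≈ 0.64000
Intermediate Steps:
R = -9 (R = 1*(-9) = -9)
b(U, q) = (13 + q + (U + q)/(4 + q))/(U + q) (b(U, q) = (q + (13 + (U + q)/(4 + q)))/(U + q) = (13 + q + (U + q)/(4 + q))/(U + q))
b(13, R)² = ((52 + 13 + (-9)² + 18*(-9))/((-9)² + 4*13 + 4*(-9) + 13*(-9)))² = ((52 + 13 + 81 - 162)/(81 + 52 - 36 - 117))² = (-16/(-20))² = (-1/20*(-16))² = (⅘)² = 16/25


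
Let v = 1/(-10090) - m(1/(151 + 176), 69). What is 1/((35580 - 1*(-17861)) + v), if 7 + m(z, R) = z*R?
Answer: 1099810/58782412701 ≈ 1.8710e-5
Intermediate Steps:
m(z, R) = -7 + R*z (m(z, R) = -7 + z*R = -7 + R*z)
v = 7466491/1099810 (v = 1/(-10090) - (-7 + 69/(151 + 176)) = -1/10090 - (-7 + 69/327) = -1/10090 - (-7 + 69*(1/327)) = -1/10090 - (-7 + 23/109) = -1/10090 - 1*(-740/109) = -1/10090 + 740/109 = 7466491/1099810 ≈ 6.7889)
1/((35580 - 1*(-17861)) + v) = 1/((35580 - 1*(-17861)) + 7466491/1099810) = 1/((35580 + 17861) + 7466491/1099810) = 1/(53441 + 7466491/1099810) = 1/(58782412701/1099810) = 1099810/58782412701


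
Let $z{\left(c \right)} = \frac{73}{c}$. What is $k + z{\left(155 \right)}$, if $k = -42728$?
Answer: $- \frac{6622767}{155} \approx -42728.0$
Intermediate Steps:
$k + z{\left(155 \right)} = -42728 + \frac{73}{155} = - \frac{6622767}{155}$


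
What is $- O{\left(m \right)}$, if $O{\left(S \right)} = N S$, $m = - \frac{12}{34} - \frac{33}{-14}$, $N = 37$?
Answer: $- \frac{17649}{238} \approx -74.156$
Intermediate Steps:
$m = \frac{477}{238}$ ($m = \left(-12\right) \frac{1}{34} - - \frac{33}{14} = - \frac{6}{17} + \frac{33}{14} = \frac{477}{238} \approx 2.0042$)
$O{\left(S \right)} = 37 S$
$- O{\left(m \right)} = - \frac{37 \cdot 477}{238} = \left(-1\right) \frac{17649}{238} = - \frac{17649}{238}$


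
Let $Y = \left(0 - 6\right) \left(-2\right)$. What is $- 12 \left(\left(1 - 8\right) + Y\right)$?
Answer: $-60$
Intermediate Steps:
$Y = 12$ ($Y = \left(0 - 6\right) \left(-2\right) = \left(-6\right) \left(-2\right) = 12$)
$- 12 \left(\left(1 - 8\right) + Y\right) = - 12 \left(\left(1 - 8\right) + 12\right) = - 12 \left(-7 + 12\right) = \left(-12\right) 5 = -60$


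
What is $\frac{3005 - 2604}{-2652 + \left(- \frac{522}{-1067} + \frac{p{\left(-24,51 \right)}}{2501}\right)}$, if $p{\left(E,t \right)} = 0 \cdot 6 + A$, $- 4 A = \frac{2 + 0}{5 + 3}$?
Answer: $- \frac{17121525872}{113211747659} \approx -0.15123$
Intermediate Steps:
$A = - \frac{1}{16}$ ($A = - \frac{\left(2 + 0\right) \frac{1}{5 + 3}}{4} = - \frac{2 \cdot \frac{1}{8}}{4} = \left(- \frac{1}{4}\right) \frac{1}{4} = - \frac{1}{16} \approx -0.0625$)
$p{\left(E,t \right)} = - \frac{1}{16}$ ($p{\left(E,t \right)} = 0 \cdot 6 - \frac{1}{16} = 0 - \frac{1}{16} = - \frac{1}{16}$)
$\frac{3005 - 2604}{-2652 + \left(- \frac{522}{-1067} + \frac{p{\left(-24,51 \right)}}{2501}\right)} = \frac{3005 - 2604}{-2652 - \left(- \frac{522}{1067} + \frac{1}{40016}\right)} = \frac{401}{-2652 - - \frac{20887285}{42697072}} = \frac{401}{-2652 + \left(\frac{522}{1067} - \frac{1}{40016}\right)} = \frac{401}{-2652 + \frac{20887285}{42697072}} = \frac{401}{- \frac{113211747659}{42697072}} = 401 \left(- \frac{42697072}{113211747659}\right) = - \frac{17121525872}{113211747659}$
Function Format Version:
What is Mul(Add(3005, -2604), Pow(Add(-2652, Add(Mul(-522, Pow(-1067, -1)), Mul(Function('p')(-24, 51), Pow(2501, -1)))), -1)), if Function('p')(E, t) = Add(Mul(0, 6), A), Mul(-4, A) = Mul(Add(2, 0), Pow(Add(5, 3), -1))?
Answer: Rational(-17121525872, 113211747659) ≈ -0.15123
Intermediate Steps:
A = Rational(-1, 16) (A = Mul(Rational(-1, 4), Mul(Add(2, 0), Pow(Add(5, 3), -1))) = Mul(Rational(-1, 4), Mul(2, Pow(8, -1))) = Mul(Rational(-1, 4), Mul(2, Rational(1, 8))) = Mul(Rational(-1, 4), Rational(1, 4)) = Rational(-1, 16) ≈ -0.062500)
Function('p')(E, t) = Rational(-1, 16) (Function('p')(E, t) = Add(Mul(0, 6), Rational(-1, 16)) = Add(0, Rational(-1, 16)) = Rational(-1, 16))
Mul(Add(3005, -2604), Pow(Add(-2652, Add(Mul(-522, Pow(-1067, -1)), Mul(Function('p')(-24, 51), Pow(2501, -1)))), -1)) = Mul(Add(3005, -2604), Pow(Add(-2652, Add(Mul(-522, Pow(-1067, -1)), Mul(Rational(-1, 16), Pow(2501, -1)))), -1)) = Mul(401, Pow(Add(-2652, Add(Mul(-522, Rational(-1, 1067)), Mul(Rational(-1, 16), Rational(1, 2501)))), -1)) = Mul(401, Pow(Add(-2652, Add(Rational(522, 1067), Rational(-1, 40016))), -1)) = Mul(401, Pow(Add(-2652, Rational(20887285, 42697072)), -1)) = Mul(401, Pow(Rational(-113211747659, 42697072), -1)) = Mul(401, Rational(-42697072, 113211747659)) = Rational(-17121525872, 113211747659)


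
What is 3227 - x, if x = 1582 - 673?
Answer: 2318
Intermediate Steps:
x = 909
3227 - x = 3227 - 1*909 = 3227 - 909 = 2318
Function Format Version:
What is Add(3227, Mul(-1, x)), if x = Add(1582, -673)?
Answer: 2318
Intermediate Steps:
x = 909
Add(3227, Mul(-1, x)) = Add(3227, Mul(-1, 909)) = Add(3227, -909) = 2318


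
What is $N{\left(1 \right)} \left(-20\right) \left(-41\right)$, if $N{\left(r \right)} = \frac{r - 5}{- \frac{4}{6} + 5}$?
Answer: $- \frac{9840}{13} \approx -756.92$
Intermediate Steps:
$N{\left(r \right)} = - \frac{15}{13} + \frac{3 r}{13}$ ($N{\left(r \right)} = \frac{-5 + r}{\left(-4\right) \frac{1}{6} + 5} = \frac{-5 + r}{- \frac{2}{3} + 5} = \frac{-5 + r}{\frac{13}{3}} = \left(-5 + r\right) \frac{3}{13} = - \frac{15}{13} + \frac{3 r}{13}$)
$N{\left(1 \right)} \left(-20\right) \left(-41\right) = \left(- \frac{15}{13} + \frac{3}{13} \cdot 1\right) \left(-20\right) \left(-41\right) = \left(- \frac{15}{13} + \frac{3}{13}\right) \left(-20\right) \left(-41\right) = \left(- \frac{12}{13}\right) \left(-20\right) \left(-41\right) = \frac{240}{13} \left(-41\right) = - \frac{9840}{13}$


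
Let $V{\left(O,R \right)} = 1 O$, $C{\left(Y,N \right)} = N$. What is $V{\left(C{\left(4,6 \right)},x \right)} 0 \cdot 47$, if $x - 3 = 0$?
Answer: $0$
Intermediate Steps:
$x = 3$ ($x = 3 + 0 = 3$)
$V{\left(O,R \right)} = O$
$V{\left(C{\left(4,6 \right)},x \right)} 0 \cdot 47 = 6 \cdot 0 \cdot 47 = 0 \cdot 47 = 0$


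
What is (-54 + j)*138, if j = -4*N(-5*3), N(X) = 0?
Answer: -7452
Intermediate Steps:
j = 0 (j = -4*0 = 0)
(-54 + j)*138 = (-54 + 0)*138 = -54*138 = -7452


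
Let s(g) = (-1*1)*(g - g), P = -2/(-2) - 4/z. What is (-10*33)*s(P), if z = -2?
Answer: 0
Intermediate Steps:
P = 3 (P = -2/(-2) - 4/(-2) = -2*(-½) - 4*(-½) = 1 + 2 = 3)
s(g) = 0 (s(g) = -1*0 = 0)
(-10*33)*s(P) = -10*33*0 = -330*0 = 0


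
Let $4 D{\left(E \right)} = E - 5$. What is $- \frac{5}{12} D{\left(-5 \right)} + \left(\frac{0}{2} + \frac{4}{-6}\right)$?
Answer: $\frac{3}{8} \approx 0.375$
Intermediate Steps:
$D{\left(E \right)} = - \frac{5}{4} + \frac{E}{4}$ ($D{\left(E \right)} = \frac{E - 5}{4} = \frac{-5 + E}{4} = - \frac{5}{4} + \frac{E}{4}$)
$- \frac{5}{12} D{\left(-5 \right)} + \left(\frac{0}{2} + \frac{4}{-6}\right) = - \frac{5}{12} \left(- \frac{5}{4} + \frac{1}{4} \left(-5\right)\right) + \left(\frac{0}{2} + \frac{4}{-6}\right) = \left(-5\right) \frac{1}{12} \left(- \frac{5}{4} - \frac{5}{4}\right) + \left(0 \cdot \frac{1}{2} + 4 \left(- \frac{1}{6}\right)\right) = \left(- \frac{5}{12}\right) \left(- \frac{5}{2}\right) + \left(0 - \frac{2}{3}\right) = \frac{25}{24} - \frac{2}{3} = \frac{3}{8}$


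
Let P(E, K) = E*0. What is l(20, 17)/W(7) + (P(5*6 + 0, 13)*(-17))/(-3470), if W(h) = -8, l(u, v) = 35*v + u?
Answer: -615/8 ≈ -76.875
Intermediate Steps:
l(u, v) = u + 35*v
P(E, K) = 0
l(20, 17)/W(7) + (P(5*6 + 0, 13)*(-17))/(-3470) = (20 + 35*17)/(-8) + (0*(-17))/(-3470) = (20 + 595)*(-⅛) + 0*(-1/3470) = 615*(-⅛) + 0 = -615/8 + 0 = -615/8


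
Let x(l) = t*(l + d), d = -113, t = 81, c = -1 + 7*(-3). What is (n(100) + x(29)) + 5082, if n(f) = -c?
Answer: -1700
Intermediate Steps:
c = -22 (c = -1 - 21 = -22)
x(l) = -9153 + 81*l (x(l) = 81*(l - 113) = 81*(-113 + l) = -9153 + 81*l)
n(f) = 22 (n(f) = -1*(-22) = 22)
(n(100) + x(29)) + 5082 = (22 + (-9153 + 81*29)) + 5082 = (22 + (-9153 + 2349)) + 5082 = (22 - 6804) + 5082 = -6782 + 5082 = -1700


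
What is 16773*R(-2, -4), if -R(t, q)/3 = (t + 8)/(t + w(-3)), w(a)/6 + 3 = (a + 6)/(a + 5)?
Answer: 301914/11 ≈ 27447.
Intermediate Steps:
w(a) = -18 + 6*(6 + a)/(5 + a) (w(a) = -18 + 6*((a + 6)/(a + 5)) = -18 + 6*((6 + a)/(5 + a)) = -18 + 6*(6 + a)/(5 + a))
R(t, q) = -3*(8 + t)/(-9 + t) (R(t, q) = -3*(t + 8)/(t + 6*(-9 - 2*(-3))/(5 - 3)) = -3*(8 + t)/(t + 6*(-9 + 6)/2) = -3*(8 + t)/(t + 6*(1/2)*(-3)) = -3*(8 + t)/(t - 9) = -3*(8 + t)/(-9 + t))
16773*R(-2, -4) = 16773*(3*(-8 - 1*(-2))/(-9 - 2)) = 16773*(3*(-8 + 2)/(-11)) = 16773*(3*(-1/11)*(-6)) = 16773*(18/11) = 301914/11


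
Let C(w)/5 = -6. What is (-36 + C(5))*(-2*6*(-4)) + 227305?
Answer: 224137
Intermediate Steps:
C(w) = -30 (C(w) = 5*(-6) = -30)
(-36 + C(5))*(-2*6*(-4)) + 227305 = (-36 - 30)*(-2*6*(-4)) + 227305 = -(-792)*(-4) + 227305 = -66*48 + 227305 = -3168 + 227305 = 224137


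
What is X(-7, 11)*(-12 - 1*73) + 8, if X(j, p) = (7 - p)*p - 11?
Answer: 4683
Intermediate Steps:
X(j, p) = -11 + p*(7 - p) (X(j, p) = p*(7 - p) - 11 = -11 + p*(7 - p))
X(-7, 11)*(-12 - 1*73) + 8 = (-11 - 1*11² + 7*11)*(-12 - 1*73) + 8 = (-11 - 1*121 + 77)*(-12 - 73) + 8 = (-11 - 121 + 77)*(-85) + 8 = -55*(-85) + 8 = 4675 + 8 = 4683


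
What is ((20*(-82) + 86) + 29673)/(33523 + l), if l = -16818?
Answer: 2163/1285 ≈ 1.6833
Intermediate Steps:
((20*(-82) + 86) + 29673)/(33523 + l) = ((20*(-82) + 86) + 29673)/(33523 - 16818) = ((-1640 + 86) + 29673)/16705 = (-1554 + 29673)*(1/16705) = 28119*(1/16705) = 2163/1285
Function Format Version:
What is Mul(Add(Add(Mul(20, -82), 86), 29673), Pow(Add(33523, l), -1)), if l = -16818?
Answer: Rational(2163, 1285) ≈ 1.6833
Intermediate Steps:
Mul(Add(Add(Mul(20, -82), 86), 29673), Pow(Add(33523, l), -1)) = Mul(Add(Add(Mul(20, -82), 86), 29673), Pow(Add(33523, -16818), -1)) = Mul(Add(Add(-1640, 86), 29673), Pow(16705, -1)) = Mul(Add(-1554, 29673), Rational(1, 16705)) = Mul(28119, Rational(1, 16705)) = Rational(2163, 1285)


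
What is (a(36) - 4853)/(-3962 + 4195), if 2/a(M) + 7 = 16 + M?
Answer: -218383/10485 ≈ -20.828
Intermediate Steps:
a(M) = 2/(9 + M) (a(M) = 2/(-7 + (16 + M)) = 2/(9 + M))
(a(36) - 4853)/(-3962 + 4195) = (2/(9 + 36) - 4853)/(-3962 + 4195) = (2/45 - 4853)/233 = (2*(1/45) - 4853)*(1/233) = (2/45 - 4853)*(1/233) = -218383/45*1/233 = -218383/10485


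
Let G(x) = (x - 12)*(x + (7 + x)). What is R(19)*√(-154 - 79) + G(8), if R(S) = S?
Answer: -92 + 19*I*√233 ≈ -92.0 + 290.02*I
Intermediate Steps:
G(x) = (-12 + x)*(7 + 2*x)
R(19)*√(-154 - 79) + G(8) = 19*√(-154 - 79) + (-84 - 17*8 + 2*8²) = 19*√(-233) + (-84 - 136 + 2*64) = 19*(I*√233) + (-84 - 136 + 128) = 19*I*√233 - 92 = -92 + 19*I*√233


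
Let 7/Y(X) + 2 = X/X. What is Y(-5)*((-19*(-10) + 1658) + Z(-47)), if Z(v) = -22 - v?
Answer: -13111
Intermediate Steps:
Y(X) = -7 (Y(X) = 7/(-2 + X/X) = 7/(-2 + 1) = 7/(-1) = 7*(-1) = -7)
Y(-5)*((-19*(-10) + 1658) + Z(-47)) = -7*((-19*(-10) + 1658) + (-22 - 1*(-47))) = -7*((190 + 1658) + (-22 + 47)) = -7*(1848 + 25) = -7*1873 = -13111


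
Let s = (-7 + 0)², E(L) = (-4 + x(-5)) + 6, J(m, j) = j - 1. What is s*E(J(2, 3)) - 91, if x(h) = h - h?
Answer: 7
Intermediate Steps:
x(h) = 0
J(m, j) = -1 + j
E(L) = 2 (E(L) = (-4 + 0) + 6 = -4 + 6 = 2)
s = 49 (s = (-7)² = 49)
s*E(J(2, 3)) - 91 = 49*2 - 91 = 98 - 91 = 7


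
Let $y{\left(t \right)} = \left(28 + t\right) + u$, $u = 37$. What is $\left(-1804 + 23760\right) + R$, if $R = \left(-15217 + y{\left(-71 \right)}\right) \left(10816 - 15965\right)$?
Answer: $78405183$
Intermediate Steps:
$y{\left(t \right)} = 65 + t$ ($y{\left(t \right)} = \left(28 + t\right) + 37 = 65 + t$)
$R = 78383227$ ($R = \left(-15217 + \left(65 - 71\right)\right) \left(10816 - 15965\right) = \left(-15217 - 6\right) \left(-5149\right) = \left(-15223\right) \left(-5149\right) = 78383227$)
$\left(-1804 + 23760\right) + R = \left(-1804 + 23760\right) + 78383227 = 21956 + 78383227 = 78405183$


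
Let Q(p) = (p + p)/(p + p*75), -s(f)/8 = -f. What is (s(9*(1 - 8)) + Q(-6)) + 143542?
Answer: 5435445/38 ≈ 1.4304e+5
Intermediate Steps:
s(f) = 8*f (s(f) = -(-8)*f = 8*f)
Q(p) = 1/38 (Q(p) = (2*p)/(p + 75*p) = (2*p)/((76*p)) = (2*p)*(1/(76*p)) = 1/38)
(s(9*(1 - 8)) + Q(-6)) + 143542 = (8*(9*(1 - 8)) + 1/38) + 143542 = (8*(9*(-7)) + 1/38) + 143542 = (8*(-63) + 1/38) + 143542 = (-504 + 1/38) + 143542 = -19151/38 + 143542 = 5435445/38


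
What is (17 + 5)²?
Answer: 484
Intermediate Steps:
(17 + 5)² = 22² = 484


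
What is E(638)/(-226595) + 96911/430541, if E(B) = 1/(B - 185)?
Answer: 9947674833844/44193972366435 ≈ 0.22509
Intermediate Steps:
E(B) = 1/(-185 + B)
E(638)/(-226595) + 96911/430541 = 1/((-185 + 638)*(-226595)) + 96911/430541 = -1/226595/453 + 96911*(1/430541) = (1/453)*(-1/226595) + 96911/430541 = -1/102647535 + 96911/430541 = 9947674833844/44193972366435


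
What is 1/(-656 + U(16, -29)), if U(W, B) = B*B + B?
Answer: 1/156 ≈ 0.0064103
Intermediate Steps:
U(W, B) = B + B² (U(W, B) = B² + B = B + B²)
1/(-656 + U(16, -29)) = 1/(-656 - 29*(1 - 29)) = 1/(-656 - 29*(-28)) = 1/(-656 + 812) = 1/156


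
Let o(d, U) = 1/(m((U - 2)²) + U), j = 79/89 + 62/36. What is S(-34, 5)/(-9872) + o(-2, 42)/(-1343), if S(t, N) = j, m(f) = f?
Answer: -4617890615/17437604699232 ≈ -0.00026482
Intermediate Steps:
j = 4181/1602 (j = 79*(1/89) + 62*(1/36) = 79/89 + 31/18 = 4181/1602 ≈ 2.6099)
o(d, U) = 1/(U + (-2 + U)²) (o(d, U) = 1/((U - 2)² + U) = 1/((-2 + U)² + U) = 1/(U + (-2 + U)²))
S(t, N) = 4181/1602
S(-34, 5)/(-9872) + o(-2, 42)/(-1343) = (4181/1602)/(-9872) + 1/((42 + (-2 + 42)²)*(-1343)) = (4181/1602)*(-1/9872) - 1/1343/(42 + 40²) = -4181/15814944 - 1/1343/(42 + 1600) = -4181/15814944 - 1/1343/1642 = -4181/15814944 + (1/1642)*(-1/1343) = -4181/15814944 - 1/2205206 = -4617890615/17437604699232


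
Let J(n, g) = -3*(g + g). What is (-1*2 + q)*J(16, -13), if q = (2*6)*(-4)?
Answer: -3900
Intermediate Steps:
J(n, g) = -6*g
q = -48 (q = 12*(-4) = -48)
(-1*2 + q)*J(16, -13) = (-1*2 - 48)*(-6*(-13)) = (-2 - 48)*78 = -50*78 = -3900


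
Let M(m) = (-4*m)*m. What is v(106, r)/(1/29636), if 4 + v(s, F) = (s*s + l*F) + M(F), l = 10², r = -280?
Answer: -9790786048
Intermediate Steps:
l = 100
M(m) = -4*m²
v(s, F) = -4 + s² - 4*F² + 100*F (v(s, F) = -4 + ((s*s + 100*F) - 4*F²) = -4 + ((s² + 100*F) - 4*F²) = -4 + (s² - 4*F² + 100*F) = -4 + s² - 4*F² + 100*F)
v(106, r)/(1/29636) = (-4 + 106² - 4*(-280)² + 100*(-280))/(1/29636) = (-4 + 11236 - 4*78400 - 28000)/(1/29636) = (-4 + 11236 - 313600 - 28000)*29636 = -330368*29636 = -9790786048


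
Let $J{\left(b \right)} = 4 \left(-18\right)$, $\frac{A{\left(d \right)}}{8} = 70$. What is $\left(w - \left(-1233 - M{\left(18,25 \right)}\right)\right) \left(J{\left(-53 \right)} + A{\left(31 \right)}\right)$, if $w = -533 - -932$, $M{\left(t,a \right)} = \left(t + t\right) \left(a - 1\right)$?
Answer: $1218048$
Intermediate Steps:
$M{\left(t,a \right)} = 2 t \left(-1 + a\right)$
$A{\left(d \right)} = 560$ ($A{\left(d \right)} = 8 \cdot 70 = 560$)
$w = 399$ ($w = -533 + 932 = 399$)
$J{\left(b \right)} = -72$
$\left(w - \left(-1233 - M{\left(18,25 \right)}\right)\right) \left(J{\left(-53 \right)} + A{\left(31 \right)}\right) = \left(399 + \left(\left(2 \cdot 18 \left(-1 + 25\right) - 509\right) - -1742\right)\right) \left(-72 + 560\right) = \left(399 + \left(\left(2 \cdot 18 \cdot 24 - 509\right) + 1742\right)\right) 488 = \left(399 + \left(\left(864 - 509\right) + 1742\right)\right) 488 = \left(399 + \left(355 + 1742\right)\right) 488 = \left(399 + 2097\right) 488 = 2496 \cdot 488 = 1218048$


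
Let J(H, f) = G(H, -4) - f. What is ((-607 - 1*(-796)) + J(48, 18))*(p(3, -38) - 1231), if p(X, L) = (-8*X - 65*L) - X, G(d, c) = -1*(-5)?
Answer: 213312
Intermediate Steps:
G(d, c) = 5
p(X, L) = -65*L - 9*X (p(X, L) = (-65*L - 8*X) - X = -65*L - 9*X)
J(H, f) = 5 - f
((-607 - 1*(-796)) + J(48, 18))*(p(3, -38) - 1231) = ((-607 - 1*(-796)) + (5 - 1*18))*((-65*(-38) - 9*3) - 1231) = ((-607 + 796) + (5 - 18))*((2470 - 27) - 1231) = (189 - 13)*(2443 - 1231) = 176*1212 = 213312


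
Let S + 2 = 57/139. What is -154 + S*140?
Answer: -52346/139 ≈ -376.59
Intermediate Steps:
S = -221/139 (S = -2 + 57/139 = -221/139 ≈ -1.5899)
-154 + S*140 = -154 - 221/139*140 = -154 - 30940/139 = -52346/139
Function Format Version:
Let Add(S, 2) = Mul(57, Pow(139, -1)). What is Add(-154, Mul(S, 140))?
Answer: Rational(-52346, 139) ≈ -376.59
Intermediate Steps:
S = Rational(-221, 139) (S = Add(-2, Mul(57, Pow(139, -1))) = Add(-2, Mul(57, Rational(1, 139))) = Add(-2, Rational(57, 139)) = Rational(-221, 139) ≈ -1.5899)
Add(-154, Mul(S, 140)) = Add(-154, Mul(Rational(-221, 139), 140)) = Add(-154, Rational(-30940, 139)) = Rational(-52346, 139)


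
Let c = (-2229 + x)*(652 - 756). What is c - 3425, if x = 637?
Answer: 162143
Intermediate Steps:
c = 165568 (c = (-2229 + 637)*(652 - 756) = -1592*(-104) = 165568)
c - 3425 = 165568 - 3425 = 162143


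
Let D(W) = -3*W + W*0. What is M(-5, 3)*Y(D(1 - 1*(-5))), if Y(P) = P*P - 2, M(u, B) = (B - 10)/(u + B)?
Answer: 1127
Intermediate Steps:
M(u, B) = (-10 + B)/(B + u)
D(W) = -3*W (D(W) = -3*W + 0 = -3*W)
Y(P) = -2 + P² (Y(P) = P² - 2 = -2 + P²)
M(-5, 3)*Y(D(1 - 1*(-5))) = ((-10 + 3)/(3 - 5))*(-2 + (-3*(1 - 1*(-5)))²) = (-7/(-2))*(-2 + (-3*(1 + 5))²) = (-½*(-7))*(-2 + (-3*6)²) = 7*(-2 + (-18)²)/2 = 7*(-2 + 324)/2 = (7/2)*322 = 1127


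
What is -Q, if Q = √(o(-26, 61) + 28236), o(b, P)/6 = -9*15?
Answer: -√27426 ≈ -165.61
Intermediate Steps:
o(b, P) = -810 (o(b, P) = 6*(-9*15) = 6*(-135) = -810)
Q = √27426 (Q = √(-810 + 28236) = √27426 ≈ 165.61)
-Q = -√27426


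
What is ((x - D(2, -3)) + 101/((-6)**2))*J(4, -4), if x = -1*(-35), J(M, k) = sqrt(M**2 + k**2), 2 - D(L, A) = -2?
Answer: 1217*sqrt(2)/9 ≈ 191.23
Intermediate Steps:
D(L, A) = 4 (D(L, A) = 2 - 1*(-2) = 2 + 2 = 4)
x = 35
((x - D(2, -3)) + 101/((-6)**2))*J(4, -4) = ((35 - 1*4) + 101/((-6)**2))*sqrt(4**2 + (-4)**2) = ((35 - 4) + 101/36)*sqrt(16 + 16) = (31 + 101*(1/36))*sqrt(32) = (31 + 101/36)*(4*sqrt(2)) = 1217*(4*sqrt(2))/36 = 1217*sqrt(2)/9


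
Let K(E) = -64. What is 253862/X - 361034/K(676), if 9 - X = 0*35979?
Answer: 9748237/288 ≈ 33848.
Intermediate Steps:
X = 9 (X = 9 - 0*35979 = 9 - 1*0 = 9 + 0 = 9)
253862/X - 361034/K(676) = 253862/9 - 361034/(-64) = 253862*(⅑) - 361034*(-1/64) = 253862/9 + 180517/32 = 9748237/288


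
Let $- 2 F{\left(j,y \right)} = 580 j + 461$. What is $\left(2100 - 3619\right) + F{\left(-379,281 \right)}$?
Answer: $\frac{216321}{2} \approx 1.0816 \cdot 10^{5}$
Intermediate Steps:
$F{\left(j,y \right)} = - \frac{461}{2} - 290 j$ ($F{\left(j,y \right)} = - \frac{580 j + 461}{2} = - \frac{461 + 580 j}{2} = - \frac{461}{2} - 290 j$)
$\left(2100 - 3619\right) + F{\left(-379,281 \right)} = \left(2100 - 3619\right) - - \frac{219359}{2} = -1519 + \left(- \frac{461}{2} + 109910\right) = -1519 + \frac{219359}{2} = \frac{216321}{2}$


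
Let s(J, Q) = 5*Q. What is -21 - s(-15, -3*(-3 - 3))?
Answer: -111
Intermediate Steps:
-21 - s(-15, -3*(-3 - 3)) = -21 - 5*(-3*(-3 - 3)) = -21 - 5*(-3*(-6)) = -21 - 5*18 = -21 - 1*90 = -21 - 90 = -111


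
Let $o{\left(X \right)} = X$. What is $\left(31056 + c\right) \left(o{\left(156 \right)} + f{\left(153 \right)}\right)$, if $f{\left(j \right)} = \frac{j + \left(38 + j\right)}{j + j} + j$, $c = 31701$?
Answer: $\frac{330861877}{17} \approx 1.9462 \cdot 10^{7}$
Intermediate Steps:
$f{\left(j \right)} = j + \frac{38 + 2 j}{2 j}$ ($f{\left(j \right)} = \frac{38 + 2 j}{2 j} + j = j + \frac{38 + 2 j}{2 j}$)
$\left(31056 + c\right) \left(o{\left(156 \right)} + f{\left(153 \right)}\right) = \left(31056 + 31701\right) \left(156 + \left(1 + 153 + \frac{19}{153}\right)\right) = 62757 \left(156 + \left(1 + 153 + 19 \cdot \frac{1}{153}\right)\right) = 62757 \left(156 + \left(1 + 153 + \frac{19}{153}\right)\right) = 62757 \left(156 + \frac{23581}{153}\right) = 62757 \cdot \frac{47449}{153} = \frac{330861877}{17}$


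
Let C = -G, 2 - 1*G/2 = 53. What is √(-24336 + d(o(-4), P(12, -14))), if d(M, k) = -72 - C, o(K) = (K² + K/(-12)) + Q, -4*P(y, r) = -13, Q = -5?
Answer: I*√24510 ≈ 156.56*I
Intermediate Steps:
G = -102 (G = 4 - 2*53 = 4 - 106 = -102)
P(y, r) = 13/4 (P(y, r) = -¼*(-13) = 13/4)
C = 102 (C = -1*(-102) = 102)
o(K) = -5 + K² - K/12 (o(K) = (K² + K/(-12)) - 5 = (K² - K/12) - 5 = -5 + K² - K/12)
d(M, k) = -174 (d(M, k) = -72 - 1*102 = -72 - 102 = -174)
√(-24336 + d(o(-4), P(12, -14))) = √(-24336 - 174) = √(-24510) = I*√24510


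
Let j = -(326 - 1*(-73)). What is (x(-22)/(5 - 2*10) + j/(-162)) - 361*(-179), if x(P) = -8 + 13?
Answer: 3489541/54 ≈ 64621.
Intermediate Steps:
x(P) = 5
j = -399 (j = -(326 + 73) = -1*399 = -399)
(x(-22)/(5 - 2*10) + j/(-162)) - 361*(-179) = (5/(5 - 2*10) - 399/(-162)) - 361*(-179) = (5/(5 - 20) - 399*(-1/162)) + 64619 = (5/(-15) + 133/54) + 64619 = (5*(-1/15) + 133/54) + 64619 = (-1/3 + 133/54) + 64619 = 115/54 + 64619 = 3489541/54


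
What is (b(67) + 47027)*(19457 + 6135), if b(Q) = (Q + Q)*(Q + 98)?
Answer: 1769354104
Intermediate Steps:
b(Q) = 2*Q*(98 + Q) (b(Q) = (2*Q)*(98 + Q) = 2*Q*(98 + Q))
(b(67) + 47027)*(19457 + 6135) = (2*67*(98 + 67) + 47027)*(19457 + 6135) = (2*67*165 + 47027)*25592 = (22110 + 47027)*25592 = 69137*25592 = 1769354104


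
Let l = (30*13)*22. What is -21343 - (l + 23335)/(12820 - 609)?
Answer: -260651288/12211 ≈ -21346.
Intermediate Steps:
l = 8580 (l = 390*22 = 8580)
-21343 - (l + 23335)/(12820 - 609) = -21343 - (8580 + 23335)/(12820 - 609) = -21343 - 31915/12211 = -260651288/12211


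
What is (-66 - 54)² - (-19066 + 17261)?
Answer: 16205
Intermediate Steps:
(-66 - 54)² - (-19066 + 17261) = (-120)² - 1*(-1805) = 14400 + 1805 = 16205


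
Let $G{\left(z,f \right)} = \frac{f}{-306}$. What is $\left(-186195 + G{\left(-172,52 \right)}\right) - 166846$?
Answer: $- \frac{54015299}{153} \approx -3.5304 \cdot 10^{5}$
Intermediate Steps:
$G{\left(z,f \right)} = - \frac{f}{306}$ ($G{\left(z,f \right)} = f \left(- \frac{1}{306}\right) = - \frac{f}{306}$)
$\left(-186195 + G{\left(-172,52 \right)}\right) - 166846 = \left(-186195 - \frac{26}{153}\right) - 166846 = - \frac{28487861}{153} - 166846 = - \frac{54015299}{153}$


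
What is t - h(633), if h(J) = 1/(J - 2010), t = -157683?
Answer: -217129490/1377 ≈ -1.5768e+5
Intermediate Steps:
h(J) = 1/(-2010 + J)
t - h(633) = -157683 - 1/(-2010 + 633) = -157683 - 1/(-1377) = -157683 - 1*(-1/1377) = -157683 + 1/1377 = -217129490/1377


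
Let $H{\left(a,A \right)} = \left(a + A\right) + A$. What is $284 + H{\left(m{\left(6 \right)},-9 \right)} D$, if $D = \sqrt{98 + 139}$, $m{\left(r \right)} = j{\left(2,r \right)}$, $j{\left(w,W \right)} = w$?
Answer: $284 - 16 \sqrt{237} \approx 37.683$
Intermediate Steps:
$m{\left(r \right)} = 2$
$H{\left(a,A \right)} = a + 2 A$ ($H{\left(a,A \right)} = \left(A + a\right) + A = a + 2 A$)
$D = \sqrt{237} \approx 15.395$
$284 + H{\left(m{\left(6 \right)},-9 \right)} D = 284 + \left(2 + 2 \left(-9\right)\right) \sqrt{237} = 284 + \left(2 - 18\right) \sqrt{237} = 284 - 16 \sqrt{237}$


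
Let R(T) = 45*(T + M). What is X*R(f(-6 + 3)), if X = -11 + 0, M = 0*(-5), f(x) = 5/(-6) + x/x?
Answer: -165/2 ≈ -82.500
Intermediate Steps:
f(x) = 1/6 (f(x) = 5*(-1/6) + 1 = -5/6 + 1 = 1/6)
M = 0
X = -11
R(T) = 45*T (R(T) = 45*(T + 0) = 45*T)
X*R(f(-6 + 3)) = -495/6 = -11*15/2 = -165/2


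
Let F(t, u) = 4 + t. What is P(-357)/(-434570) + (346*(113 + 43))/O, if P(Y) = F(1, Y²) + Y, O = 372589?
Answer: 11793750824/80958000865 ≈ 0.14568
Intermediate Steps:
P(Y) = 5 + Y (P(Y) = (4 + 1) + Y = 5 + Y)
P(-357)/(-434570) + (346*(113 + 43))/O = (5 - 357)/(-434570) + (346*(113 + 43))/372589 = -352*(-1/434570) + (346*156)*(1/372589) = 176/217285 + 53976*(1/372589) = 176/217285 + 53976/372589 = 11793750824/80958000865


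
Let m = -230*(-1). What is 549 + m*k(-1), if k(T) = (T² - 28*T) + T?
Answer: 6989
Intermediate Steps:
k(T) = T² - 27*T
m = 230
549 + m*k(-1) = 549 + 230*(-(-27 - 1)) = 549 + 230*(-1*(-28)) = 549 + 230*28 = 549 + 6440 = 6989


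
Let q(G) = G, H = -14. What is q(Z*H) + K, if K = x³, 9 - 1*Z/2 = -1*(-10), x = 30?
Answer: 27028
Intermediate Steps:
Z = -2 (Z = 18 - (-2)*(-10) = 18 - 2*10 = 18 - 20 = -2)
K = 27000 (K = 30³ = 27000)
q(Z*H) + K = -2*(-14) + 27000 = 28 + 27000 = 27028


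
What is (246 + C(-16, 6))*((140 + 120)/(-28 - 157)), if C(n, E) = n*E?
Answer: -7800/37 ≈ -210.81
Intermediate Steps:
C(n, E) = E*n
(246 + C(-16, 6))*((140 + 120)/(-28 - 157)) = (246 + 6*(-16))*((140 + 120)/(-28 - 157)) = (246 - 96)*(260/(-185)) = 150*(260*(-1/185)) = 150*(-52/37) = -7800/37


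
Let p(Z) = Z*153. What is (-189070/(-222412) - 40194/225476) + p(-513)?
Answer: -246004829463961/3134285507 ≈ -78488.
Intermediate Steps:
p(Z) = 153*Z
(-189070/(-222412) - 40194/225476) + p(-513) = (-189070/(-222412) - 40194/225476) + 153*(-513) = (-189070*(-1/222412) - 40194*1/225476) - 78489 = (94535/111206 - 20097/112738) - 78489 = 2105694962/3134285507 - 78489 = -246004829463961/3134285507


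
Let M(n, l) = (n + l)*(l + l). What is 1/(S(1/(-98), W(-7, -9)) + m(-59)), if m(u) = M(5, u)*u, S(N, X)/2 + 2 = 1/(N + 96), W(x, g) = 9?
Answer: -9407/3536580268 ≈ -2.6599e-6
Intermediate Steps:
M(n, l) = 2*l*(l + n) (M(n, l) = (l + n)*(2*l) = 2*l*(l + n))
S(N, X) = -4 + 2/(96 + N) (S(N, X) = -4 + 2/(N + 96) = -4 + 2/(96 + N))
m(u) = 2*u**2*(5 + u) (m(u) = (2*u*(u + 5))*u = (2*u*(5 + u))*u = 2*u**2*(5 + u))
1/(S(1/(-98), W(-7, -9)) + m(-59)) = 1/(2*(-191 - 2/(-98))/(96 + 1/(-98)) + 2*(-59)**2*(5 - 59)) = 1/(2*(-191 - 2*(-1/98))/(96 - 1/98) + 2*3481*(-54)) = 1/(2*(-191 + 1/49)/(9407/98) - 375948) = 1/(2*(98/9407)*(-9358/49) - 375948) = 1/(-37432/9407 - 375948) = 1/(-3536580268/9407) = -9407/3536580268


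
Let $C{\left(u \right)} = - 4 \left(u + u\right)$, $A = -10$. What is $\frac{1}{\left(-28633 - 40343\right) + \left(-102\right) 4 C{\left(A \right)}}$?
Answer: $- \frac{1}{101616} \approx -9.841 \cdot 10^{-6}$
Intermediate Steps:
$C{\left(u \right)} = - 8 u$ ($C{\left(u \right)} = - 4 \cdot 2 u = - 8 u$)
$\frac{1}{\left(-28633 - 40343\right) + \left(-102\right) 4 C{\left(A \right)}} = \frac{1}{\left(-28633 - 40343\right) + \left(-102\right) 4 \left(\left(-8\right) \left(-10\right)\right)} = \frac{1}{-68976 - 32640} = \frac{1}{-101616} = - \frac{1}{101616}$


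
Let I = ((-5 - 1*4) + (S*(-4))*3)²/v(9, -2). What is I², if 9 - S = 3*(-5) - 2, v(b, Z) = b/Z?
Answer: 524318404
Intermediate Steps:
S = 26 (S = 9 - (3*(-5) - 2) = 9 - (-15 - 2) = 9 - 1*(-17) = 9 + 17 = 26)
I = -22898 (I = ((-5 - 1*4) + (26*(-4))*3)²/((9/(-2))) = ((-5 - 4) - 104*3)²/((9*(-½))) = (-9 - 312)²/(-9/2) = (-321)²*(-2/9) = 103041*(-2/9) = -22898)
I² = (-22898)² = 524318404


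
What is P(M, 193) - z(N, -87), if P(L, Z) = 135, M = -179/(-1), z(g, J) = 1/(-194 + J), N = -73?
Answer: 37936/281 ≈ 135.00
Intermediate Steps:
M = 179 (M = -179*(-1) = 179)
P(M, 193) - z(N, -87) = 135 - 1/(-194 - 87) = 135 - 1/(-281) = 135 - 1*(-1/281) = 135 + 1/281 = 37936/281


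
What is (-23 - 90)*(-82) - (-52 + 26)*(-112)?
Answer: 6354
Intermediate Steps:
(-23 - 90)*(-82) - (-52 + 26)*(-112) = -113*(-82) - (-26)*(-112) = 9266 - 1*2912 = 9266 - 2912 = 6354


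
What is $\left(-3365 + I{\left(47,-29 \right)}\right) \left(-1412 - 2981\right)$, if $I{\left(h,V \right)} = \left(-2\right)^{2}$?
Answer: $14764873$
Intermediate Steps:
$I{\left(h,V \right)} = 4$
$\left(-3365 + I{\left(47,-29 \right)}\right) \left(-1412 - 2981\right) = \left(-3365 + 4\right) \left(-1412 - 2981\right) = \left(-3361\right) \left(-4393\right) = 14764873$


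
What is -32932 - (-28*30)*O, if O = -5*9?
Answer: -70732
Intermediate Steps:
O = -45
-32932 - (-28*30)*O = -32932 - (-28*30)*(-45) = -32932 - (-840)*(-45) = -32932 - 1*37800 = -32932 - 37800 = -70732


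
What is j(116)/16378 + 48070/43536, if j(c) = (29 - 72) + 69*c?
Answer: 14919481/9382008 ≈ 1.5902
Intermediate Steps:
j(c) = -43 + 69*c
j(116)/16378 + 48070/43536 = (-43 + 69*116)/16378 + 48070/43536 = (-43 + 8004)*(1/16378) + 48070*(1/43536) = 7961*(1/16378) + 24035/21768 = 419/862 + 24035/21768 = 14919481/9382008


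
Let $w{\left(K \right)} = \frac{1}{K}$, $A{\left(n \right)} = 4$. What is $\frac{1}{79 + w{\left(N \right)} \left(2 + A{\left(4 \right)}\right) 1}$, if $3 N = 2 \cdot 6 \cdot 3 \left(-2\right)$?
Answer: $\frac{4}{315} \approx 0.012698$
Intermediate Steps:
$N = -24$ ($N = \frac{2 \cdot 6 \cdot 3 \left(-2\right)}{3} = \frac{2 \cdot 18 \left(-2\right)}{3} = \frac{36 \left(-2\right)}{3} = \frac{1}{3} \left(-72\right) = -24$)
$\frac{1}{79 + w{\left(N \right)} \left(2 + A{\left(4 \right)}\right) 1} = \frac{1}{79 + \frac{\left(2 + 4\right) 1}{-24}} = \frac{1}{79 - \frac{6 \cdot 1}{24}} = \frac{1}{79 - \frac{1}{4}} = \frac{1}{\frac{315}{4}} = \frac{4}{315}$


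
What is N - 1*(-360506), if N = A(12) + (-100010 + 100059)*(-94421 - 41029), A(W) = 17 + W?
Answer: -6276515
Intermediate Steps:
N = -6637021 (N = (17 + 12) + (-100010 + 100059)*(-94421 - 41029) = 29 + 49*(-135450) = 29 - 6637050 = -6637021)
N - 1*(-360506) = -6637021 - 1*(-360506) = -6637021 + 360506 = -6276515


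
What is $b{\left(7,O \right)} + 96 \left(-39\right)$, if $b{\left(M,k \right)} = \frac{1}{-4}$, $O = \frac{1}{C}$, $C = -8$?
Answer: $- \frac{14977}{4} \approx -3744.3$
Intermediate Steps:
$O = - \frac{1}{8}$ ($O = \frac{1}{-8} = - \frac{1}{8} \approx -0.125$)
$b{\left(M,k \right)} = - \frac{1}{4}$
$b{\left(7,O \right)} + 96 \left(-39\right) = - \frac{1}{4} + 96 \left(-39\right) = - \frac{1}{4} - 3744 = - \frac{14977}{4}$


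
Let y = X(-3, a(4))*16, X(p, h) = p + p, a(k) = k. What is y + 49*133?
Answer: 6421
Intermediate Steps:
X(p, h) = 2*p
y = -96 (y = (2*(-3))*16 = -6*16 = -96)
y + 49*133 = -96 + 49*133 = -96 + 6517 = 6421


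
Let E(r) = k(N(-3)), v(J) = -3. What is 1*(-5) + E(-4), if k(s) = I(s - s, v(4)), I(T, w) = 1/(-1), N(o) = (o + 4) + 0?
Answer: -6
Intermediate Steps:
N(o) = 4 + o (N(o) = (4 + o) + 0 = 4 + o)
I(T, w) = -1 (I(T, w) = 1*(-1) = -1)
k(s) = -1
E(r) = -1
1*(-5) + E(-4) = 1*(-5) - 1 = -5 - 1 = -6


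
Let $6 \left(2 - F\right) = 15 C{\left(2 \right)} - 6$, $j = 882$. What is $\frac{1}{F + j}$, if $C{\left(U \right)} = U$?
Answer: $\frac{1}{880} \approx 0.0011364$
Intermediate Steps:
$F = -2$ ($F = 2 - \frac{15 \cdot 2 - 6}{6} = 2 - \frac{30 - 6}{6} = 2 - 4 = -2$)
$\frac{1}{F + j} = \frac{1}{-2 + 882} = \frac{1}{880}$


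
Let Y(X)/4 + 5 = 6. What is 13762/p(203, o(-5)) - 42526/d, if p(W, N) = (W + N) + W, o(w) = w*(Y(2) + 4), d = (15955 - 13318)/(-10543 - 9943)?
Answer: 53148494195/160857 ≈ 3.3041e+5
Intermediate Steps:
Y(X) = 4 (Y(X) = -20 + 4*6 = -20 + 24 = 4)
d = -2637/20486 (d = 2637/(-20486) = 2637*(-1/20486) = -2637/20486 ≈ -0.12872)
o(w) = 8*w (o(w) = w*(4 + 4) = w*8 = 8*w)
p(W, N) = N + 2*W (p(W, N) = (N + W) + W = N + 2*W)
13762/p(203, o(-5)) - 42526/d = 13762/(8*(-5) + 2*203) - 42526/(-2637/20486) = 13762/(-40 + 406) - 42526*(-20486/2637) = 13762/366 + 871187636/2637 = 13762*(1/366) + 871187636/2637 = 6881/183 + 871187636/2637 = 53148494195/160857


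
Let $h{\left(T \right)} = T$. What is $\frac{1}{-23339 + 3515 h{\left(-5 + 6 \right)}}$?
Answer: $- \frac{1}{19824} \approx -5.0444 \cdot 10^{-5}$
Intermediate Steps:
$\frac{1}{-23339 + 3515 h{\left(-5 + 6 \right)}} = \frac{1}{-23339 + 3515 \left(-5 + 6\right)} = \frac{1}{-23339 + 3515 \cdot 1} = \frac{1}{-23339 + 3515} = \frac{1}{-19824} = - \frac{1}{19824}$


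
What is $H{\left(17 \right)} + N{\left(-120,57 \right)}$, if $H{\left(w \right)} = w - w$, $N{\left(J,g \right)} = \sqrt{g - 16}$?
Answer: $\sqrt{41} \approx 6.4031$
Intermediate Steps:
$N{\left(J,g \right)} = \sqrt{-16 + g}$
$H{\left(w \right)} = 0$
$H{\left(17 \right)} + N{\left(-120,57 \right)} = 0 + \sqrt{-16 + 57} = 0 + \sqrt{41} = \sqrt{41}$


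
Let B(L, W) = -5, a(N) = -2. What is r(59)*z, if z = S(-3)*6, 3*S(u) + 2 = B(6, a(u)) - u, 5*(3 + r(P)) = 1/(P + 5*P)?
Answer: 21236/885 ≈ 23.995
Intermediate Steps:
r(P) = -3 + 1/(30*P) (r(P) = -3 + 1/(5*(P + 5*P)) = -3 + 1/(5*((6*P))) = -3 + (1/(6*P))/5 = -3 + 1/(30*P))
S(u) = -7/3 - u/3 (S(u) = -⅔ + (-5 - u)/3 = -⅔ + (-5/3 - u/3) = -7/3 - u/3)
z = -8 (z = (-7/3 - ⅓*(-3))*6 = (-7/3 + 1)*6 = -4/3*6 = -8)
r(59)*z = (-3 + (1/30)/59)*(-8) = (-3 + (1/30)*(1/59))*(-8) = (-3 + 1/1770)*(-8) = -5309/1770*(-8) = 21236/885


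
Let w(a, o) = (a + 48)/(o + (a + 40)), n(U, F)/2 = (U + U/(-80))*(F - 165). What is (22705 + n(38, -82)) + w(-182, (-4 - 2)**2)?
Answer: 4419049/1060 ≈ 4168.9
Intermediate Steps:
n(U, F) = 79*U*(-165 + F)/40 (n(U, F) = 2*((U + U/(-80))*(F - 165)) = 2*((U + U*(-1/80))*(-165 + F)) = 2*((U - U/80)*(-165 + F)) = 2*((79*U/80)*(-165 + F)) = 2*(79*U*(-165 + F)/80) = 79*U*(-165 + F)/40)
w(a, o) = (48 + a)/(40 + a + o) (w(a, o) = (48 + a)/(o + (40 + a)) = (48 + a)/(40 + a + o))
(22705 + n(38, -82)) + w(-182, (-4 - 2)**2) = (22705 + (79/40)*38*(-165 - 82)) + (48 - 182)/(40 - 182 + (-4 - 2)**2) = (22705 + (79/40)*38*(-247)) - 134/(40 - 182 + (-6)**2) = (22705 - 370747/20) - 134/(40 - 182 + 36) = 83353/20 - 134/(-106) = 83353/20 - 1/106*(-134) = 83353/20 + 67/53 = 4419049/1060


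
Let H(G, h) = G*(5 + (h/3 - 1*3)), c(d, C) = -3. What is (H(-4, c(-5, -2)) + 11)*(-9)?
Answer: -63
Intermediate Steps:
H(G, h) = G*(2 + h/3) (H(G, h) = G*(5 + (h*(⅓) - 3)) = G*(5 + (h/3 - 3)) = G*(5 + (-3 + h/3)) = G*(2 + h/3))
(H(-4, c(-5, -2)) + 11)*(-9) = ((⅓)*(-4)*(6 - 3) + 11)*(-9) = ((⅓)*(-4)*3 + 11)*(-9) = (-4 + 11)*(-9) = 7*(-9) = -63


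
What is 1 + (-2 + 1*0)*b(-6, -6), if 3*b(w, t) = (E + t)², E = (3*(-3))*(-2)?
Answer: -95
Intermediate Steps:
E = 18 (E = -9*(-2) = 18)
b(w, t) = (18 + t)²/3
1 + (-2 + 1*0)*b(-6, -6) = 1 + (-2 + 1*0)*((18 - 6)²/3) = 1 + (-2 + 0)*((⅓)*12²) = 1 - 2*144/3 = 1 - 2*48 = 1 - 96 = -95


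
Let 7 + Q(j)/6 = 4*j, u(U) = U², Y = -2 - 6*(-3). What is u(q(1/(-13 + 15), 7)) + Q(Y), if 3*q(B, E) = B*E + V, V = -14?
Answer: 1417/4 ≈ 354.25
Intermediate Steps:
Y = 16 (Y = -2 + 18 = 16)
q(B, E) = -14/3 + B*E/3 (q(B, E) = (B*E - 14)/3 = (-14 + B*E)/3 = -14/3 + B*E/3)
Q(j) = -42 + 24*j (Q(j) = -42 + 6*(4*j) = -42 + 24*j)
u(q(1/(-13 + 15), 7)) + Q(Y) = (-14/3 + (⅓)*7/(-13 + 15))² + (-42 + 24*16) = (-14/3 + (⅓)*7/2)² + (-42 + 384) = (-14/3 + (⅓)*(½)*7)² + 342 = (-14/3 + 7/6)² + 342 = (-7/2)² + 342 = 49/4 + 342 = 1417/4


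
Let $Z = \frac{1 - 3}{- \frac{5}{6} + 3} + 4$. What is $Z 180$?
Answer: $\frac{7200}{13} \approx 553.85$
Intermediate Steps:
$Z = \frac{40}{13}$ ($Z = - \frac{2}{\left(-5\right) \frac{1}{6} + 3} + 4 = - \frac{2}{- \frac{5}{6} + 3} + 4 = - \frac{2}{\frac{13}{6}} + 4 = \left(-2\right) \frac{6}{13} + 4 = - \frac{12}{13} + 4 = \frac{40}{13} \approx 3.0769$)
$Z 180 = \frac{40}{13} \cdot 180 = \frac{7200}{13}$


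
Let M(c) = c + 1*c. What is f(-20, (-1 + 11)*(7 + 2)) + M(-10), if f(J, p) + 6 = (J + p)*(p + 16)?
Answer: 7394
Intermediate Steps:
f(J, p) = -6 + (16 + p)*(J + p) (f(J, p) = -6 + (J + p)*(p + 16) = -6 + (J + p)*(16 + p) = -6 + (16 + p)*(J + p))
M(c) = 2*c (M(c) = c + c = 2*c)
f(-20, (-1 + 11)*(7 + 2)) + M(-10) = (-6 + ((-1 + 11)*(7 + 2))² + 16*(-20) + 16*((-1 + 11)*(7 + 2)) - 20*(-1 + 11)*(7 + 2)) + 2*(-10) = (-6 + (10*9)² - 320 + 16*(10*9) - 200*9) - 20 = (-6 + 90² - 320 + 16*90 - 20*90) - 20 = (-6 + 8100 - 320 + 1440 - 1800) - 20 = 7414 - 20 = 7394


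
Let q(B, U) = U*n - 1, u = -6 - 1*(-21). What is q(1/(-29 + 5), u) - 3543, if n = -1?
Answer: -3559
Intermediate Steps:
u = 15 (u = -6 + 21 = 15)
q(B, U) = -1 - U (q(B, U) = U*(-1) - 1 = -U - 1 = -1 - U)
q(1/(-29 + 5), u) - 3543 = (-1 - 1*15) - 3543 = (-1 - 15) - 3543 = -16 - 3543 = -3559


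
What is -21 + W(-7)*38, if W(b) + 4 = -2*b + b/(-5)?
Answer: 2061/5 ≈ 412.20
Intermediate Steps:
W(b) = -4 - 11*b/5 (W(b) = -4 + (-2*b + b/(-5)) = -4 + (-2*b + b*(-⅕)) = -4 + (-2*b - b/5) = -4 - 11*b/5)
-21 + W(-7)*38 = -21 + (-4 - 11/5*(-7))*38 = -21 + (-4 + 77/5)*38 = -21 + (57/5)*38 = -21 + 2166/5 = 2061/5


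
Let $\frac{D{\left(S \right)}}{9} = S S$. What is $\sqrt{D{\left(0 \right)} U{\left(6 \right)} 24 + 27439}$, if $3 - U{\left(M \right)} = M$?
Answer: $\sqrt{27439} \approx 165.65$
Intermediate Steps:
$D{\left(S \right)} = 9 S^{2}$ ($D{\left(S \right)} = 9 S S = 9 S^{2}$)
$U{\left(M \right)} = 3 - M$
$\sqrt{D{\left(0 \right)} U{\left(6 \right)} 24 + 27439} = \sqrt{9 \cdot 0^{2} \left(3 - 6\right) 24 + 27439} = \sqrt{9 \cdot 0 \left(3 - 6\right) 24 + 27439} = \sqrt{0 \left(-3\right) 24 + 27439} = \sqrt{0 \cdot 24 + 27439} = \sqrt{0 + 27439} = \sqrt{27439}$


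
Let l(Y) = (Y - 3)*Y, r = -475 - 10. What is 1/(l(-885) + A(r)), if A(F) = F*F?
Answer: 1/1021105 ≈ 9.7933e-7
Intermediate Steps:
r = -485
l(Y) = Y*(-3 + Y) (l(Y) = (-3 + Y)*Y = Y*(-3 + Y))
A(F) = F²
1/(l(-885) + A(r)) = 1/(-885*(-3 - 885) + (-485)²) = 1/(-885*(-888) + 235225) = 1/(785880 + 235225) = 1/1021105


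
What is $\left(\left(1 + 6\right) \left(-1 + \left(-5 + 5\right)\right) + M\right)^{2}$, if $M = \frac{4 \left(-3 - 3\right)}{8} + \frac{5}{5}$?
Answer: $81$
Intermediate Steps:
$M = -2$ ($M = 4 \left(-6\right) \frac{1}{8} + 5 \cdot \frac{1}{5} = \left(-24\right) \frac{1}{8} + 1 = -3 + 1 = -2$)
$\left(\left(1 + 6\right) \left(-1 + \left(-5 + 5\right)\right) + M\right)^{2} = \left(\left(1 + 6\right) \left(-1 + \left(-5 + 5\right)\right) - 2\right)^{2} = \left(7 \left(-1 + 0\right) - 2\right)^{2} = \left(7 \left(-1\right) - 2\right)^{2} = \left(-7 - 2\right)^{2} = \left(-9\right)^{2} = 81$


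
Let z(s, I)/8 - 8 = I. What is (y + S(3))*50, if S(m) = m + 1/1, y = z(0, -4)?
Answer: 1800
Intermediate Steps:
z(s, I) = 64 + 8*I
y = 32 (y = 64 + 8*(-4) = 64 - 32 = 32)
S(m) = 1 + m (S(m) = m + 1 = 1 + m)
(y + S(3))*50 = (32 + (1 + 3))*50 = (32 + 4)*50 = 36*50 = 1800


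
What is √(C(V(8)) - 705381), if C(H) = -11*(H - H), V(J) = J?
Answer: I*√705381 ≈ 839.87*I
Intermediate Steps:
C(H) = 0 (C(H) = -11*0 = 0)
√(C(V(8)) - 705381) = √(0 - 705381) = √(-705381) = I*√705381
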